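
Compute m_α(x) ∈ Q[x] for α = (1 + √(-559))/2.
m_α(x) = x^2 - x + 140

From 2α - 1 = √(-559), squaring gives (2α - 1)^2 = -559, i.e. 4α^2 - 4α + 1 = -559, so α^2 - α + (1 + 559)/4 = 0. Since -559 ≡ 1 (mod 4), (1 + 559)/4 = 140 ∈ Z. The polynomial x^2 - x + 140 has discriminant 1 - 4·(140) = -559, which is not a perfect square in Q (d = -559 is squarefree and ≠ 1), so x^2 - x + 140 is irreducible over Q. It is the minimal polynomial of α.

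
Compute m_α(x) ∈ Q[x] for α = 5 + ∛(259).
m_α(x) = x^3 - 15x^2 + 75x - 384

Set β = α - 5 = ∛(259), so β^3 = 259. Then (α - 5)^3 - 259 = 0, i.e. α is a root of g(x) = (x - 5)^3 - 259 = x^3 - 15x^2 + 75x - 384. Since g(x) = h(x - 5) where h(x) = x^3 - 259, and h is irreducible over Q (because 259 is not a perfect cube, so h has no rational root, and a monic cubic with no rational root is irreducible), g is also irreducible (irreducibility is preserved under the substitution x → x - 5). Hence m_α(x) = x^3 - 15x^2 + 75x - 384.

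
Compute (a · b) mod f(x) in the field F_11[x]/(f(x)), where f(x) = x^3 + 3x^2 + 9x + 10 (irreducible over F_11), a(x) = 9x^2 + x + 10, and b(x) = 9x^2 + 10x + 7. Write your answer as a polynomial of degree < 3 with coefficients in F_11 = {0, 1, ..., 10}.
a · b ≡ 9x^2 + 10x + 3 (mod f(x))

Multiply in F_11[x]: a(x)·b(x) = (9x^2 + x + 10)·(9x^2 + 10x + 7) = 4x^4 + 9x^2 + 8x + 4. This has degree ≥ 3, so divide by f(x) over F_11: 4x^4 + 9x^2 + 8x + 4 = (4x + 10)·(x^3 + 3x^2 + 9x + 10) + (9x^2 + 10x + 3). Hence a·b ≡ 9x^2 + 10x + 3 (mod f). (F_11[x]/(f) is a field with 11^3 = 1331 elements since f is irreducible of degree 3.)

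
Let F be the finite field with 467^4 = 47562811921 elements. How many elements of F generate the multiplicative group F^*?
There are φ(47562811920) = 11494490112 primitive elements

F_q^* is cyclic of order q - 1 = 47562811920. A cyclic group of order m has exactly φ(m) generators. Here m = 47562811920 = 2^4 · 3^2 · 5 · 13 · 113 · 193 · 233, so the number of primitive elements is φ(47562811920) = 11494490112.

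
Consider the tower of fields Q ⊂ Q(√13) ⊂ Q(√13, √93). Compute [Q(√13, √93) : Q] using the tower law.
[Q(√13, √93) : Q] = 4

[Q(√13):Q] = 2 (min poly x^2 - 13, irreducible since 13 is squarefree > 1). For the top step, suppose √93 ∈ Q(√13), say √93 = c + d√13 with c, d ∈ Q. Squaring: 93 = c^2 + 13d^2 + 2cd√13. Since √13 ∉ Q this forces 2cd = 0. If d = 0 then √93 = c ∈ Q, contradicting 93 squarefree > 1. If c = 0 then 93 = 13d^2, so 13·93 = (13d)^2 is a perfect square in Q — but 13·93 = 1209 is not a perfect square (since 13 and 93 are distinct squarefree integers). Contradiction. Hence √93 ∉ Q(√13), so x^2 - 93 stays irreducible over Q(√13) and [Q(√13, √93) : Q(√13)] = 2. By the tower law, [Q(√13, √93) : Q] = 2 · 2 = 4.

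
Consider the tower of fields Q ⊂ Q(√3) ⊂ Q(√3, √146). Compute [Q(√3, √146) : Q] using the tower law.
[Q(√3, √146) : Q] = 4

[Q(√3):Q] = 2 (min poly x^2 - 3, irreducible since 3 is squarefree > 1). For the top step, suppose √146 ∈ Q(√3), say √146 = c + d√3 with c, d ∈ Q. Squaring: 146 = c^2 + 3d^2 + 2cd√3. Since √3 ∉ Q this forces 2cd = 0. If d = 0 then √146 = c ∈ Q, contradicting 146 squarefree > 1. If c = 0 then 146 = 3d^2, so 3·146 = (3d)^2 is a perfect square in Q — but 3·146 = 438 is not a perfect square (since 3 and 146 are distinct squarefree integers). Contradiction. Hence √146 ∉ Q(√3), so x^2 - 146 stays irreducible over Q(√3) and [Q(√3, √146) : Q(√3)] = 2. By the tower law, [Q(√3, √146) : Q] = 2 · 2 = 4.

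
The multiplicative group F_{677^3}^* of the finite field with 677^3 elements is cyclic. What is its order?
|F_{677^3}^*| = 310288732

F_{677^3} has 677^3 = 310288733 elements; its multiplicative group consists of all nonzero elements, so |F_{677^3}^*| = 310288733 - 1 = 310288732. (It is cyclic since any finite subgroup of the multiplicative group of a field is cyclic.)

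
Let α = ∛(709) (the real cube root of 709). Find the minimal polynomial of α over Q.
m_α(x) = x^3 - 709

α satisfies α^3 = 709, so x^3 - 709 annihilates α. By the rational root test, a rational root p/q (in lowest terms) of x^3 - 709 would satisfy p^3 = 709 q^3, forcing q = 1 and p^3 = 709; but 709 is not a perfect cube, contradiction. A monic cubic over Q with no rational root is irreducible (any nontrivial factorization would include a linear factor). Hence x^3 - 709 is the minimal polynomial of α, and in particular [Q(α):Q] = 3.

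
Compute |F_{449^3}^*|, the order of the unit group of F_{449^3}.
|F_{449^3}^*| = 90518848

F_{449^3} has 449^3 = 90518849 elements; its multiplicative group consists of all nonzero elements, so |F_{449^3}^*| = 90518849 - 1 = 90518848. (It is cyclic since any finite subgroup of the multiplicative group of a field is cyclic.)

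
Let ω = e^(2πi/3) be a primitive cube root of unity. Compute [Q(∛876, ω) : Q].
[Q(∛876, ω) : Q] = 6

[Q(∛876):Q] = 3 (min poly x^3 - 876, irreducible since 876 is not a perfect cube). [Q(ω):Q] = 2 (min poly x^2 + x + 1). Since Q(∛876) ⊂ R and ω ∉ R, we have ω ∉ Q(∛876), so x^2 + x + 1 remains irreducible over Q(∛876) and [Q(∛876, ω) : Q(∛876)] = 2. By the tower law, [Q(∛876, ω) : Q] = 3 · 2 = 6. (In fact Q(∛876, ω) is the splitting field of x^3 - 876 over Q.)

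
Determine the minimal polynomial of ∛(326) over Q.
m_α(x) = x^3 - 326

α satisfies α^3 = 326, so x^3 - 326 annihilates α. By the rational root test, a rational root p/q (in lowest terms) of x^3 - 326 would satisfy p^3 = 326 q^3, forcing q = 1 and p^3 = 326; but 326 is not a perfect cube, contradiction. A monic cubic over Q with no rational root is irreducible (any nontrivial factorization would include a linear factor). Hence x^3 - 326 is the minimal polynomial of α, and in particular [Q(α):Q] = 3.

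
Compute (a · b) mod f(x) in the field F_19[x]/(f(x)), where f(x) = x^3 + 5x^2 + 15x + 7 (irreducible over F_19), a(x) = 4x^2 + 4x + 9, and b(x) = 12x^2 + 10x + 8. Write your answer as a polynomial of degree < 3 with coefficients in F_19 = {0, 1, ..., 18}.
a · b ≡ 11x^2 + 14x + 15 (mod f(x))

Multiply in F_19[x]: a(x)·b(x) = (4x^2 + 4x + 9)·(12x^2 + 10x + 8) = 10x^4 + 12x^3 + 9x^2 + 8x + 15. This has degree ≥ 3, so divide by f(x) over F_19: 10x^4 + 12x^3 + 9x^2 + 8x + 15 = (10x)·(x^3 + 5x^2 + 15x + 7) + (11x^2 + 14x + 15). Hence a·b ≡ 11x^2 + 14x + 15 (mod f). (F_19[x]/(f) is a field with 19^3 = 6859 elements since f is irreducible of degree 3.)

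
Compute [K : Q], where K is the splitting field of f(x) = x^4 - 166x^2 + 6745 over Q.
[K : Q] = 4

Solving the quadratic in x^2: x^2 = (166 ± √(166^2 - 4·6745))/2 = (166 ± √576)/2 = (166 ± 24)/2, giving x^2 = 95 or x^2 = 71. So f(x) = (x^2 - 95)(x^2 - 71) and the roots of f are ±√95, ±√71. Hence the splitting field is K = Q(√95, √71). Since 95 and 71 are distinct squarefree integers > 1, their product 6745 is not a perfect square, so √71 ∉ Q(√95). By the tower law [K:Q] = [Q(√95,√71):Q(√95)] · [Q(√95):Q] = 2 · 2 = 4.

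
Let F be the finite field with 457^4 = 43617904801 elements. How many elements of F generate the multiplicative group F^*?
There are φ(43617904800) = 10968514560 primitive elements

F_q^* is cyclic of order q - 1 = 43617904800. A cyclic group of order m has exactly φ(m) generators. Here m = 43617904800 = 2^5 · 3 · 5^2 · 19 · 229 · 4177, so the number of primitive elements is φ(43617904800) = 10968514560.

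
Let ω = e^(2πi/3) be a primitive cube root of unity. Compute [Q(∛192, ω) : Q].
[Q(∛192, ω) : Q] = 6

[Q(∛192):Q] = 3 (min poly x^3 - 192, irreducible since 192 is not a perfect cube). [Q(ω):Q] = 2 (min poly x^2 + x + 1). Since Q(∛192) ⊂ R and ω ∉ R, we have ω ∉ Q(∛192), so x^2 + x + 1 remains irreducible over Q(∛192) and [Q(∛192, ω) : Q(∛192)] = 2. By the tower law, [Q(∛192, ω) : Q] = 3 · 2 = 6. (In fact Q(∛192, ω) is the splitting field of x^3 - 192 over Q.)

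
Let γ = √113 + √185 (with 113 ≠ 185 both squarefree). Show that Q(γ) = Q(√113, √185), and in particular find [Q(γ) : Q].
[Q(γ) : Q] = 4 (equivalently, Q(γ) = Q(√113, √185))

Obviously Q(γ) ⊆ Q(√113, √185), and [Q(√113, √185):Q] = 4 (since 113, 185 are distinct squarefree integers > 1 with 20905 not a perfect square). To show equality we compute the minimal polynomial of γ. From γ = √113 + √185: γ^2 = 113 + 2√(20905) + 185 = 298 + 2√(20905), so γ^2 - 298 = 2√(20905); squaring, (γ^2 - 298)^2 = 4·20905, i.e. γ^4 - 596γ^2 + 88804 - 83620 = 0, i.e. γ^4 - 596γ^2 + 5184 = 0. So γ is a root of x^4 - 596x^2 + 5184. This polynomial is irreducible over Q: it has no rational root (each ±√113 ± √185 is irrational), and any factorization into two quadratics over Q would force √(20905) ∈ Q (pairing opposite roots) or √113, √185 ∈ Q (other pairings), all impossible. Hence [Q(γ):Q] = 4 = [Q(√113, √185):Q], so Q(γ) = Q(√113, √185).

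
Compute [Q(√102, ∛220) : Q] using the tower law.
[Q(√102, ∛220) : Q] = 6

Let L = Q(√102, ∛220). Since Q(√102) ⊂ L and [Q(√102):Q] = 2, the tower law gives 2 | [L:Q]. Likewise Q(∛220) ⊂ L with [Q(∛220):Q] = 3 (because 220 is not a perfect cube), so 3 | [L:Q]. As gcd(2,3) = 1, [L:Q] is divisible by 6. Conversely L is generated over Q by √102 and ∛220, so [L:Q] ≤ 2·3 = 6. Therefore [Q(√102, ∛220) : Q] = 6.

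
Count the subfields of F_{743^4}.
F_{743^4} has 3 subfields

The subfields of F_{p^n} are exactly the fields F_{p^d} for d | n (each is the fixed field of the unique index-d subgroup of Gal(F_{p^n}/F_p) ≅ Z/nZ). The divisors of n = 4 are {1, 2, 4}, giving 3 subfields: F_{743^1}, F_{743^2}, F_{743^4}.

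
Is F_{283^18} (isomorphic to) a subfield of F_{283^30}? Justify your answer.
No: F_{283^18} is not a subfield of F_{283^30}

F_{p^m} embeds in F_{p^n} iff m | n. Here 18 ∤ 30 (since 30 = 1·18 + 12 with remainder 12 ≠ 0), so F_{283^18} is not a subfield of F_{283^30}. Equivalently: if it were, the tower law would give 18 = [F_{283^18}:F_283] dividing [F_{283^30}:F_283] = 30, contradiction.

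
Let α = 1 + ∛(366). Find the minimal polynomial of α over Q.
m_α(x) = x^3 - 3x^2 + 3x - 367

Set β = α - 1 = ∛(366), so β^3 = 366. Then (α - 1)^3 - 366 = 0, i.e. α is a root of g(x) = (x - 1)^3 - 366 = x^3 - 3x^2 + 3x - 367. Since g(x) = h(x - 1) where h(x) = x^3 - 366, and h is irreducible over Q (because 366 is not a perfect cube, so h has no rational root, and a monic cubic with no rational root is irreducible), g is also irreducible (irreducibility is preserved under the substitution x → x - 1). Hence m_α(x) = x^3 - 3x^2 + 3x - 367.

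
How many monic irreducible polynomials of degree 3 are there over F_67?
There are 100232 monic irreducible polynomials of degree 3 over F_67

Each element of F_{67^3} that lies in no proper subfield is a root of exactly one monic irreducible of degree 3 over F_67, and each such polynomial has 3 distinct roots in F_{67^3}. By Möbius inversion the count is N_67(3) = (1/3) Σ_{d|3} μ(3/d) · 67^d = (1/3)(μ(3)·67^1 + μ(1)·67^3) = 300696/3 = 100232.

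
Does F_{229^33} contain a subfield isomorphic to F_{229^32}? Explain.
No: F_{229^32} is not a subfield of F_{229^33}

F_{p^m} embeds in F_{p^n} iff m | n. Here 32 ∤ 33 (since 33 = 1·32 + 1 with remainder 1 ≠ 0), so F_{229^32} is not a subfield of F_{229^33}. Equivalently: if it were, the tower law would give 32 = [F_{229^32}:F_229] dividing [F_{229^33}:F_229] = 33, contradiction.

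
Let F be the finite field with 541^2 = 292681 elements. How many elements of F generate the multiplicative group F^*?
There are φ(292680) = 77760 primitive elements

F_q^* is cyclic of order q - 1 = 292680. A cyclic group of order m has exactly φ(m) generators. Here m = 292680 = 2^3 · 3^3 · 5 · 271, so the number of primitive elements is φ(292680) = 77760.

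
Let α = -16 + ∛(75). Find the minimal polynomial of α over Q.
m_α(x) = x^3 + 48x^2 + 768x + 4021

Set β = α + 16 = ∛(75), so β^3 = 75. Then (α + 16)^3 - 75 = 0, i.e. α is a root of g(x) = (x + 16)^3 - 75 = x^3 + 48x^2 + 768x + 4021. Since g(x) = h(x + 16) where h(x) = x^3 - 75, and h is irreducible over Q (because 75 is not a perfect cube, so h has no rational root, and a monic cubic with no rational root is irreducible), g is also irreducible (irreducibility is preserved under the substitution x → x + 16). Hence m_α(x) = x^3 + 48x^2 + 768x + 4021.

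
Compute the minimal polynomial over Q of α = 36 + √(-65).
m_α(x) = x^2 - 72x + 1361

From α - 36 = √(-65), squaring gives (α - 36)^2 = -65, i.e. α^2 - 72α + 1296 = -65, so α^2 - 72α + 1361 = 0. The discriminant of x^2 - 72x + 1361 is (-72)^2 - 4·(1361) = 5184 - 5444 = -260, and 4·(-65) is not a perfect square in Q since -65 is squarefree and ≠ 1. Hence x^2 - 72x + 1361 is irreducible over Q and is the minimal polynomial of α.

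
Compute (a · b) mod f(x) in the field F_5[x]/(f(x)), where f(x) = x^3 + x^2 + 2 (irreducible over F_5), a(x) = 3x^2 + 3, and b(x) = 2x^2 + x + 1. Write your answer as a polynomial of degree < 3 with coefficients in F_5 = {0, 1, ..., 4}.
a · b ≡ 2x^2 + x + 4 (mod f(x))

Multiply in F_5[x]: a(x)·b(x) = (3x^2 + 3)·(2x^2 + x + 1) = x^4 + 3x^3 + 4x^2 + 3x + 3. This has degree ≥ 3, so divide by f(x) over F_5: x^4 + 3x^3 + 4x^2 + 3x + 3 = (x + 2)·(x^3 + x^2 + 2) + (2x^2 + x + 4). Hence a·b ≡ 2x^2 + x + 4 (mod f). (F_5[x]/(f) is a field with 5^3 = 125 elements since f is irreducible of degree 3.)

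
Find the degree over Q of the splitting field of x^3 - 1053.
[K : Q] = 6

The roots of x^3 - 1053 are ∛1053, ω∛1053, ω^2∛1053 where ω = e^(2πi/3) is a primitive cube root of unity, so K = Q(∛1053, ω). Now [Q(∛1053):Q] = 3 (since 1053 is not a perfect cube, x^3 - 1053 is irreducible) and [Q(ω):Q] = 2. Both 2 and 3 divide [K:Q], and [K:Q] ≤ 3·2 = 6, so [K:Q] = 6. (Equivalently: Q(∛1053) ⊂ R but ω ∉ R, so [K : Q(∛1053)] = 2.)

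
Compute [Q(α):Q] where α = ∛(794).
[Q(α):Q] = 3

The minimal polynomial of α is x^3 - 794, irreducible over Q since 794 is not a perfect cube (so x^3 - 794 has no rational root). Hence [Q(α):Q] = deg(m_α) = 3.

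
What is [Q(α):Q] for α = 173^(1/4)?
[Q(α):Q] = 4

α is a root of x^4 - 173. By Eisenstein's criterion at the prime p = 173 (which divides the constant term 173 but p^2 = 29929 does not, since 173 is squarefree), x^4 - 173 is irreducible over Q. Hence [Q(α):Q] = 4.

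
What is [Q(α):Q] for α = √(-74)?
[Q(α):Q] = 2

[Q(α):Q] equals the degree of the minimal polynomial of α. Here α^2 = -74 and x^2 + 74 is irreducible (d = -74 is squarefree, ≠ 1, hence not a square), so deg(m_α) = 2. Thus [Q(α):Q] = 2.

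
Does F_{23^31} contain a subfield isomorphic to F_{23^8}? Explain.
No: F_{23^8} is not a subfield of F_{23^31}

F_{p^m} embeds in F_{p^n} iff m | n. Here 8 ∤ 31 (since 31 = 3·8 + 7 with remainder 7 ≠ 0), so F_{23^8} is not a subfield of F_{23^31}. Equivalently: if it were, the tower law would give 8 = [F_{23^8}:F_23] dividing [F_{23^31}:F_23] = 31, contradiction.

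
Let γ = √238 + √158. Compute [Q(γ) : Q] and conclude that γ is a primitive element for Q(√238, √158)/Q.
[Q(γ) : Q] = 4 (equivalently, Q(γ) = Q(√238, √158))

Obviously Q(γ) ⊆ Q(√238, √158), and [Q(√238, √158):Q] = 4 (since 238, 158 are distinct squarefree integers > 1 with 37604 not a perfect square). To show equality we compute the minimal polynomial of γ. From γ = √238 + √158: γ^2 = 238 + 2√(37604) + 158 = 396 + 2√(37604), so γ^2 - 396 = 2√(37604); squaring, (γ^2 - 396)^2 = 4·37604, i.e. γ^4 - 792γ^2 + 156816 - 150416 = 0, i.e. γ^4 - 792γ^2 + 6400 = 0. So γ is a root of x^4 - 792x^2 + 6400. This polynomial is irreducible over Q: it has no rational root (each ±√238 ± √158 is irrational), and any factorization into two quadratics over Q would force √(37604) ∈ Q (pairing opposite roots) or √238, √158 ∈ Q (other pairings), all impossible. Hence [Q(γ):Q] = 4 = [Q(√238, √158):Q], so Q(γ) = Q(√238, √158).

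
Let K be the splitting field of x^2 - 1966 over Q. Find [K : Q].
[K : Q] = 2

f(x) = x^2 - 1966 factors as (x - √1966)(x + √1966). The splitting field is K = Q(√1966). Since 1966 is squarefree and > 1, it is not a perfect square, so x^2 - 1966 is irreducible over Q and [Q(√1966) : Q] = 2. Hence [K : Q] = 2.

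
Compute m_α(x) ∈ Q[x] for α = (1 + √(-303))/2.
m_α(x) = x^2 - x + 76

From 2α - 1 = √(-303), squaring gives (2α - 1)^2 = -303, i.e. 4α^2 - 4α + 1 = -303, so α^2 - α + (1 + 303)/4 = 0. Since -303 ≡ 1 (mod 4), (1 + 303)/4 = 76 ∈ Z. The polynomial x^2 - x + 76 has discriminant 1 - 4·(76) = -303, which is not a perfect square in Q (d = -303 is squarefree and ≠ 1), so x^2 - x + 76 is irreducible over Q. It is the minimal polynomial of α.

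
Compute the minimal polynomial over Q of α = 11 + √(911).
m_α(x) = x^2 - 22x - 790

From α - 11 = √(911), squaring gives (α - 11)^2 = 911, i.e. α^2 - 22α + 121 = 911, so α^2 - 22α - 790 = 0. The discriminant of x^2 - 22x - 790 is (-22)^2 - 4·(-790) = 484 + 3160 = 3644, and 4·(911) is not a perfect square in Q since 911 is squarefree and ≠ 1. Hence x^2 - 22x - 790 is irreducible over Q and is the minimal polynomial of α.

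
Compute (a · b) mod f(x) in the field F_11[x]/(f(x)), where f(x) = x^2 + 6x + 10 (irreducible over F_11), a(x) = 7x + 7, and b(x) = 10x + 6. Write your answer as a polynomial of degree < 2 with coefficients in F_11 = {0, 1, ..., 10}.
a · b ≡ 2 (mod f(x))

Multiply in F_11[x]: a(x)·b(x) = (7x + 7)·(10x + 6) = 4x^2 + 2x + 9. This has degree ≥ 2, so divide by f(x) over F_11: 4x^2 + 2x + 9 = (4)·(x^2 + 6x + 10) + (2). Hence a·b ≡ 2 (mod f). (F_11[x]/(f) is a field with 11^2 = 121 elements since f is irreducible of degree 2.)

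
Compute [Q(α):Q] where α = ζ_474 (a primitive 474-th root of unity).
[Q(α):Q] = 156

The minimal polynomial of ζ_474 over Q is the 474-th cyclotomic polynomial Φ_474(x), which is irreducible over Q and has degree φ(474) = 156. Hence [Q(α):Q] = φ(474) = 156.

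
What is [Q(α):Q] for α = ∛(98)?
[Q(α):Q] = 3

The minimal polynomial of α is x^3 - 98, irreducible over Q since 98 is not a perfect cube (so x^3 - 98 has no rational root). Hence [Q(α):Q] = deg(m_α) = 3.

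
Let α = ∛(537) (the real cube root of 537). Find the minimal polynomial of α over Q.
m_α(x) = x^3 - 537

α satisfies α^3 = 537, so x^3 - 537 annihilates α. By the rational root test, a rational root p/q (in lowest terms) of x^3 - 537 would satisfy p^3 = 537 q^3, forcing q = 1 and p^3 = 537; but 537 is not a perfect cube, contradiction. A monic cubic over Q with no rational root is irreducible (any nontrivial factorization would include a linear factor). Hence x^3 - 537 is the minimal polynomial of α, and in particular [Q(α):Q] = 3.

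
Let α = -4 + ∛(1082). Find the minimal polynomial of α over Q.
m_α(x) = x^3 + 12x^2 + 48x - 1018

Set β = α + 4 = ∛(1082), so β^3 = 1082. Then (α + 4)^3 - 1082 = 0, i.e. α is a root of g(x) = (x + 4)^3 - 1082 = x^3 + 12x^2 + 48x - 1018. Since g(x) = h(x + 4) where h(x) = x^3 - 1082, and h is irreducible over Q (because 1082 is not a perfect cube, so h has no rational root, and a monic cubic with no rational root is irreducible), g is also irreducible (irreducibility is preserved under the substitution x → x + 4). Hence m_α(x) = x^3 + 12x^2 + 48x - 1018.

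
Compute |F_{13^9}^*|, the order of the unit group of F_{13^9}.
|F_{13^9}^*| = 10604499372

F_{13^9} has 13^9 = 10604499373 elements; its multiplicative group consists of all nonzero elements, so |F_{13^9}^*| = 10604499373 - 1 = 10604499372. (It is cyclic since any finite subgroup of the multiplicative group of a field is cyclic.)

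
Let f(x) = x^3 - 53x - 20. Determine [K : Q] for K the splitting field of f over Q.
[K : Q] = 6

By the rational root test, any rational root of the monic integer polynomial f(x) = x^3 - 53x - 20 must be an integer dividing the constant term -20, i.e. one of ±{1, 2, 4, 5, 10, 20}. Evaluating: f(1) = -72, f(-1) = 32, f(2) = -118, f(-2) = 78, f(4) = -168, f(-4) = 128, f(5) = -160, f(-5) = 120, f(10) = 450, f(-10) = -490, f(20) = 6920, f(-20) = -6960; none is 0, so f has no rational root and is therefore irreducible over Q (a cubic with no linear factor over a field is irreducible). For an irreducible cubic, the Galois group is A_3 or S_3 according as the discriminant disc(f) = -4a^3 - 27b^2 = -4·(-53)^3 - 27·(-20)^2 = 584708 is or is not a square in Q. Here disc(f) = 584708 is not a perfect square in Q, so the Galois group of f over Q is not contained in A_3 and must be all of S_3. The splitting field has degree |S_3| = 6 over Q, so [K : Q] = 6.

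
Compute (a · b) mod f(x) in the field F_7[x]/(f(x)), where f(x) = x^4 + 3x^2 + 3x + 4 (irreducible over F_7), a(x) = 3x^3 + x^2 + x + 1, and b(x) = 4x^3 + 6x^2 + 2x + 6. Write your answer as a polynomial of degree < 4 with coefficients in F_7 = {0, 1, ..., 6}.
a · b ≡ 5x^3 + 2x^2 + x + 2 (mod f(x))

Multiply in F_7[x]: a(x)·b(x) = (3x^3 + x^2 + x + 1)·(4x^3 + 6x^2 + 2x + 6) = 5x^6 + x^5 + 2x^4 + 2x^3 + x + 6. This has degree ≥ 4, so divide by f(x) over F_7: 5x^6 + x^5 + 2x^4 + 2x^3 + x + 6 = (5x^2 + x + 1)·(x^4 + 3x^2 + 3x + 4) + (5x^3 + 2x^2 + x + 2). Hence a·b ≡ 5x^3 + 2x^2 + x + 2 (mod f). (F_7[x]/(f) is a field with 7^4 = 2401 elements since f is irreducible of degree 4.)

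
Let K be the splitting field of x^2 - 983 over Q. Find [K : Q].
[K : Q] = 2

f(x) = x^2 - 983 factors as (x - √983)(x + √983). The splitting field is K = Q(√983). Since 983 is squarefree and > 1, it is not a perfect square, so x^2 - 983 is irreducible over Q and [Q(√983) : Q] = 2. Hence [K : Q] = 2.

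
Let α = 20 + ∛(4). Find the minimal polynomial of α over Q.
m_α(x) = x^3 - 60x^2 + 1200x - 8004

Set β = α - 20 = ∛(4), so β^3 = 4. Then (α - 20)^3 - 4 = 0, i.e. α is a root of g(x) = (x - 20)^3 - 4 = x^3 - 60x^2 + 1200x - 8004. Since g(x) = h(x - 20) where h(x) = x^3 - 4, and h is irreducible over Q (because 4 is not a perfect cube, so h has no rational root, and a monic cubic with no rational root is irreducible), g is also irreducible (irreducibility is preserved under the substitution x → x - 20). Hence m_α(x) = x^3 - 60x^2 + 1200x - 8004.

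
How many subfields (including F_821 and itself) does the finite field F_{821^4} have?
F_{821^4} has 3 subfields

The subfields of F_{p^n} are exactly the fields F_{p^d} for d | n (each is the fixed field of the unique index-d subgroup of Gal(F_{p^n}/F_p) ≅ Z/nZ). The divisors of n = 4 are {1, 2, 4}, giving 3 subfields: F_{821^1}, F_{821^2}, F_{821^4}.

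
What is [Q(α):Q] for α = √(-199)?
[Q(α):Q] = 2

[Q(α):Q] equals the degree of the minimal polynomial of α. Here α^2 = -199 and x^2 + 199 is irreducible (d = -199 is squarefree, ≠ 1, hence not a square), so deg(m_α) = 2. Thus [Q(α):Q] = 2.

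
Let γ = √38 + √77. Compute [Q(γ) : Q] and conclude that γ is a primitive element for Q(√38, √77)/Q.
[Q(γ) : Q] = 4 (equivalently, Q(γ) = Q(√38, √77))

Obviously Q(γ) ⊆ Q(√38, √77), and [Q(√38, √77):Q] = 4 (since 38, 77 are distinct squarefree integers > 1 with 2926 not a perfect square). To show equality we compute the minimal polynomial of γ. From γ = √38 + √77: γ^2 = 38 + 2√(2926) + 77 = 115 + 2√(2926), so γ^2 - 115 = 2√(2926); squaring, (γ^2 - 115)^2 = 4·2926, i.e. γ^4 - 230γ^2 + 13225 - 11704 = 0, i.e. γ^4 - 230γ^2 + 1521 = 0. So γ is a root of x^4 - 230x^2 + 1521. This polynomial is irreducible over Q: it has no rational root (each ±√38 ± √77 is irrational), and any factorization into two quadratics over Q would force √(2926) ∈ Q (pairing opposite roots) or √38, √77 ∈ Q (other pairings), all impossible. Hence [Q(γ):Q] = 4 = [Q(√38, √77):Q], so Q(γ) = Q(√38, √77).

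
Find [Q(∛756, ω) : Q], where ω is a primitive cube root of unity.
[Q(∛756, ω) : Q] = 6

[Q(∛756):Q] = 3 (min poly x^3 - 756, irreducible since 756 is not a perfect cube). [Q(ω):Q] = 2 (min poly x^2 + x + 1). Since Q(∛756) ⊂ R and ω ∉ R, we have ω ∉ Q(∛756), so x^2 + x + 1 remains irreducible over Q(∛756) and [Q(∛756, ω) : Q(∛756)] = 2. By the tower law, [Q(∛756, ω) : Q] = 3 · 2 = 6. (In fact Q(∛756, ω) is the splitting field of x^3 - 756 over Q.)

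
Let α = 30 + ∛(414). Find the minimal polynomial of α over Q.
m_α(x) = x^3 - 90x^2 + 2700x - 27414

Set β = α - 30 = ∛(414), so β^3 = 414. Then (α - 30)^3 - 414 = 0, i.e. α is a root of g(x) = (x - 30)^3 - 414 = x^3 - 90x^2 + 2700x - 27414. Since g(x) = h(x - 30) where h(x) = x^3 - 414, and h is irreducible over Q (because 414 is not a perfect cube, so h has no rational root, and a monic cubic with no rational root is irreducible), g is also irreducible (irreducibility is preserved under the substitution x → x - 30). Hence m_α(x) = x^3 - 90x^2 + 2700x - 27414.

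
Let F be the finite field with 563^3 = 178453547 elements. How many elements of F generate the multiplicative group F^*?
There are φ(178453546) = 86032800 primitive elements

F_q^* is cyclic of order q - 1 = 178453546. A cyclic group of order m has exactly φ(m) generators. Here m = 178453546 = 2 · 31 · 281 · 10243, so the number of primitive elements is φ(178453546) = 86032800.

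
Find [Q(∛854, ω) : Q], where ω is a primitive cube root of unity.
[Q(∛854, ω) : Q] = 6

[Q(∛854):Q] = 3 (min poly x^3 - 854, irreducible since 854 is not a perfect cube). [Q(ω):Q] = 2 (min poly x^2 + x + 1). Since Q(∛854) ⊂ R and ω ∉ R, we have ω ∉ Q(∛854), so x^2 + x + 1 remains irreducible over Q(∛854) and [Q(∛854, ω) : Q(∛854)] = 2. By the tower law, [Q(∛854, ω) : Q] = 3 · 2 = 6. (In fact Q(∛854, ω) is the splitting field of x^3 - 854 over Q.)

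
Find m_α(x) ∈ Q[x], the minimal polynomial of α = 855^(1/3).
m_α(x) = x^3 - 855

α satisfies α^3 = 855, so x^3 - 855 annihilates α. By the rational root test, a rational root p/q (in lowest terms) of x^3 - 855 would satisfy p^3 = 855 q^3, forcing q = 1 and p^3 = 855; but 855 is not a perfect cube, contradiction. A monic cubic over Q with no rational root is irreducible (any nontrivial factorization would include a linear factor). Hence x^3 - 855 is the minimal polynomial of α, and in particular [Q(α):Q] = 3.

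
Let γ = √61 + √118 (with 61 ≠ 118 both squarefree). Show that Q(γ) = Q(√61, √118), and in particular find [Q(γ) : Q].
[Q(γ) : Q] = 4 (equivalently, Q(γ) = Q(√61, √118))

Obviously Q(γ) ⊆ Q(√61, √118), and [Q(√61, √118):Q] = 4 (since 61, 118 are distinct squarefree integers > 1 with 7198 not a perfect square). To show equality we compute the minimal polynomial of γ. From γ = √61 + √118: γ^2 = 61 + 2√(7198) + 118 = 179 + 2√(7198), so γ^2 - 179 = 2√(7198); squaring, (γ^2 - 179)^2 = 4·7198, i.e. γ^4 - 358γ^2 + 32041 - 28792 = 0, i.e. γ^4 - 358γ^2 + 3249 = 0. So γ is a root of x^4 - 358x^2 + 3249. This polynomial is irreducible over Q: it has no rational root (each ±√61 ± √118 is irrational), and any factorization into two quadratics over Q would force √(7198) ∈ Q (pairing opposite roots) or √61, √118 ∈ Q (other pairings), all impossible. Hence [Q(γ):Q] = 4 = [Q(√61, √118):Q], so Q(γ) = Q(√61, √118).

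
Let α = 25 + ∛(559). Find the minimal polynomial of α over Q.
m_α(x) = x^3 - 75x^2 + 1875x - 16184

Set β = α - 25 = ∛(559), so β^3 = 559. Then (α - 25)^3 - 559 = 0, i.e. α is a root of g(x) = (x - 25)^3 - 559 = x^3 - 75x^2 + 1875x - 16184. Since g(x) = h(x - 25) where h(x) = x^3 - 559, and h is irreducible over Q (because 559 is not a perfect cube, so h has no rational root, and a monic cubic with no rational root is irreducible), g is also irreducible (irreducibility is preserved under the substitution x → x - 25). Hence m_α(x) = x^3 - 75x^2 + 1875x - 16184.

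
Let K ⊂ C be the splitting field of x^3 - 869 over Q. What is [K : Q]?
[K : Q] = 6

The roots of x^3 - 869 are ∛869, ω∛869, ω^2∛869 where ω = e^(2πi/3) is a primitive cube root of unity, so K = Q(∛869, ω). Now [Q(∛869):Q] = 3 (since 869 is not a perfect cube, x^3 - 869 is irreducible) and [Q(ω):Q] = 2. Both 2 and 3 divide [K:Q], and [K:Q] ≤ 3·2 = 6, so [K:Q] = 6. (Equivalently: Q(∛869) ⊂ R but ω ∉ R, so [K : Q(∛869)] = 2.)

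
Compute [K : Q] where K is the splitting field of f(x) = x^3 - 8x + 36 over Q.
[K : Q] = 6

By the rational root test, any rational root of the monic integer polynomial f(x) = x^3 - 8x + 36 must be an integer dividing the constant term 36, i.e. one of ±{1, 2, 3, 4, 6, 9, 12, 18, 36}. Evaluating: f(1) = 29, f(-1) = 43, f(2) = 28, f(-2) = 44, f(3) = 39, f(-3) = 33, f(4) = 68, f(-4) = 4, f(6) = 204, f(-6) = -132, f(9) = 693, f(-9) = -621, f(12) = 1668, f(-12) = -1596, f(18) = 5724, f(-18) = -5652, f(36) = 46404, f(-36) = -46332; none is 0, so f has no rational root and is therefore irreducible over Q (a cubic with no linear factor over a field is irreducible). For an irreducible cubic, the Galois group is A_3 or S_3 according as the discriminant disc(f) = -4a^3 - 27b^2 = -4·(-8)^3 - 27·(36)^2 = -32944 is or is not a square in Q. Here disc(f) = -32944 is not a perfect square in Q, so the Galois group of f over Q is not contained in A_3 and must be all of S_3. The splitting field has degree |S_3| = 6 over Q, so [K : Q] = 6.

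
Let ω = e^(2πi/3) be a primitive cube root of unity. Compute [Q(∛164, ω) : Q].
[Q(∛164, ω) : Q] = 6

[Q(∛164):Q] = 3 (min poly x^3 - 164, irreducible since 164 is not a perfect cube). [Q(ω):Q] = 2 (min poly x^2 + x + 1). Since Q(∛164) ⊂ R and ω ∉ R, we have ω ∉ Q(∛164), so x^2 + x + 1 remains irreducible over Q(∛164) and [Q(∛164, ω) : Q(∛164)] = 2. By the tower law, [Q(∛164, ω) : Q] = 3 · 2 = 6. (In fact Q(∛164, ω) is the splitting field of x^3 - 164 over Q.)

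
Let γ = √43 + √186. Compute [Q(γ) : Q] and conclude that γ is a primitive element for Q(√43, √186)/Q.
[Q(γ) : Q] = 4 (equivalently, Q(γ) = Q(√43, √186))

Obviously Q(γ) ⊆ Q(√43, √186), and [Q(√43, √186):Q] = 4 (since 43, 186 are distinct squarefree integers > 1 with 7998 not a perfect square). To show equality we compute the minimal polynomial of γ. From γ = √43 + √186: γ^2 = 43 + 2√(7998) + 186 = 229 + 2√(7998), so γ^2 - 229 = 2√(7998); squaring, (γ^2 - 229)^2 = 4·7998, i.e. γ^4 - 458γ^2 + 52441 - 31992 = 0, i.e. γ^4 - 458γ^2 + 20449 = 0. So γ is a root of x^4 - 458x^2 + 20449. This polynomial is irreducible over Q: it has no rational root (each ±√43 ± √186 is irrational), and any factorization into two quadratics over Q would force √(7998) ∈ Q (pairing opposite roots) or √43, √186 ∈ Q (other pairings), all impossible. Hence [Q(γ):Q] = 4 = [Q(√43, √186):Q], so Q(γ) = Q(√43, √186).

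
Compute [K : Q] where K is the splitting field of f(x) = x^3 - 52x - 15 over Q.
[K : Q] = 6

By the rational root test, any rational root of the monic integer polynomial f(x) = x^3 - 52x - 15 must be an integer dividing the constant term -15, i.e. one of ±{1, 3, 5, 15}. Evaluating: f(1) = -66, f(-1) = 36, f(3) = -144, f(-3) = 114, f(5) = -150, f(-5) = 120, f(15) = 2580, f(-15) = -2610; none is 0, so f has no rational root and is therefore irreducible over Q (a cubic with no linear factor over a field is irreducible). For an irreducible cubic, the Galois group is A_3 or S_3 according as the discriminant disc(f) = -4a^3 - 27b^2 = -4·(-52)^3 - 27·(-15)^2 = 556357 is or is not a square in Q. Here disc(f) = 556357 is not a perfect square in Q, so the Galois group of f over Q is not contained in A_3 and must be all of S_3. The splitting field has degree |S_3| = 6 over Q, so [K : Q] = 6.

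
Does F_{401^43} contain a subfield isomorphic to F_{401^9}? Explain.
No: F_{401^9} is not a subfield of F_{401^43}

F_{p^m} embeds in F_{p^n} iff m | n. Here 9 ∤ 43 (since 43 = 4·9 + 7 with remainder 7 ≠ 0), so F_{401^9} is not a subfield of F_{401^43}. Equivalently: if it were, the tower law would give 9 = [F_{401^9}:F_401] dividing [F_{401^43}:F_401] = 43, contradiction.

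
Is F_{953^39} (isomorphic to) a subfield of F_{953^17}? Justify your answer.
No: F_{953^39} is not a subfield of F_{953^17}

F_{p^m} embeds in F_{p^n} iff m | n. Here 39 ∤ 17 (since 17 = 0·39 + 17 with remainder 17 ≠ 0), so F_{953^39} is not a subfield of F_{953^17}. Equivalently: if it were, the tower law would give 39 = [F_{953^39}:F_953] dividing [F_{953^17}:F_953] = 17, contradiction.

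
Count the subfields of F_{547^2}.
F_{547^2} has 2 subfields

The subfields of F_{p^n} are exactly the fields F_{p^d} for d | n (each is the fixed field of the unique index-d subgroup of Gal(F_{p^n}/F_p) ≅ Z/nZ). The divisors of n = 2 are {1, 2}, giving 2 subfields: F_{547^1}, F_{547^2}.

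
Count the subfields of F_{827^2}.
F_{827^2} has 2 subfields

The subfields of F_{p^n} are exactly the fields F_{p^d} for d | n (each is the fixed field of the unique index-d subgroup of Gal(F_{p^n}/F_p) ≅ Z/nZ). The divisors of n = 2 are {1, 2}, giving 2 subfields: F_{827^1}, F_{827^2}.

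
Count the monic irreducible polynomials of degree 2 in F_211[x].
There are 22155 monic irreducible polynomials of degree 2 over F_211

Each element of F_{211^2} that lies in no proper subfield is a root of exactly one monic irreducible of degree 2 over F_211, and each such polynomial has 2 distinct roots in F_{211^2}. By Möbius inversion the count is N_211(2) = (1/2) Σ_{d|2} μ(2/d) · 211^d = (1/2)(μ(2)·211^1 + μ(1)·211^2) = 44310/2 = 22155.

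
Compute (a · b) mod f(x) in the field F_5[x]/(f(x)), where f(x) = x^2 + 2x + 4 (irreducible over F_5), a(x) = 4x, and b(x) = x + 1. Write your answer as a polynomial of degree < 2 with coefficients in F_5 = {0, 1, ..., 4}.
a · b ≡ x + 4 (mod f(x))

Multiply in F_5[x]: a(x)·b(x) = (4x)·(x + 1) = 4x^2 + 4x. This has degree ≥ 2, so divide by f(x) over F_5: 4x^2 + 4x = (4)·(x^2 + 2x + 4) + (x + 4). Hence a·b ≡ x + 4 (mod f). (F_5[x]/(f) is a field with 5^2 = 25 elements since f is irreducible of degree 2.)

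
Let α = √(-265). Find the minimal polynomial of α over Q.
m_α(x) = x^2 + 265

α satisfies α^2 + 265 = 0, so x^2 + 265 annihilates α. Since d = -265 is squarefree and ≠ 1, it is not a perfect square in Q, so x^2 + 265 has no rational root and is therefore irreducible over Q (a degree-2 polynomial over a field is irreducible iff it has no root). Hence m_α(x) = x^2 + 265.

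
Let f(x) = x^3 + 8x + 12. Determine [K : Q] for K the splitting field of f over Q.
[K : Q] = 6

By the rational root test, any rational root of the monic integer polynomial f(x) = x^3 + 8x + 12 must be an integer dividing the constant term 12, i.e. one of ±{1, 2, 3, 4, 6, 12}. Evaluating: f(1) = 21, f(-1) = 3, f(2) = 36, f(-2) = -12, f(3) = 63, f(-3) = -39, f(4) = 108, f(-4) = -84, f(6) = 276, f(-6) = -252, f(12) = 1836, f(-12) = -1812; none is 0, so f has no rational root and is therefore irreducible over Q (a cubic with no linear factor over a field is irreducible). For an irreducible cubic, the Galois group is A_3 or S_3 according as the discriminant disc(f) = -4a^3 - 27b^2 = -4·(8)^3 - 27·(12)^2 = -5936 is or is not a square in Q. Here disc(f) = -5936 is not a perfect square in Q, so the Galois group of f over Q is not contained in A_3 and must be all of S_3. The splitting field has degree |S_3| = 6 over Q, so [K : Q] = 6.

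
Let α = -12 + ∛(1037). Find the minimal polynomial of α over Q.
m_α(x) = x^3 + 36x^2 + 432x + 691

Set β = α + 12 = ∛(1037), so β^3 = 1037. Then (α + 12)^3 - 1037 = 0, i.e. α is a root of g(x) = (x + 12)^3 - 1037 = x^3 + 36x^2 + 432x + 691. Since g(x) = h(x + 12) where h(x) = x^3 - 1037, and h is irreducible over Q (because 1037 is not a perfect cube, so h has no rational root, and a monic cubic with no rational root is irreducible), g is also irreducible (irreducibility is preserved under the substitution x → x + 12). Hence m_α(x) = x^3 + 36x^2 + 432x + 691.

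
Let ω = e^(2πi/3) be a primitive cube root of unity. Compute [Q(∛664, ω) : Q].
[Q(∛664, ω) : Q] = 6

[Q(∛664):Q] = 3 (min poly x^3 - 664, irreducible since 664 is not a perfect cube). [Q(ω):Q] = 2 (min poly x^2 + x + 1). Since Q(∛664) ⊂ R and ω ∉ R, we have ω ∉ Q(∛664), so x^2 + x + 1 remains irreducible over Q(∛664) and [Q(∛664, ω) : Q(∛664)] = 2. By the tower law, [Q(∛664, ω) : Q] = 3 · 2 = 6. (In fact Q(∛664, ω) is the splitting field of x^3 - 664 over Q.)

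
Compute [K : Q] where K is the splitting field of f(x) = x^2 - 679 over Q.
[K : Q] = 2

f(x) = x^2 - 679 factors as (x - √679)(x + √679). The splitting field is K = Q(√679). Since 679 is squarefree and > 1, it is not a perfect square, so x^2 - 679 is irreducible over Q and [Q(√679) : Q] = 2. Hence [K : Q] = 2.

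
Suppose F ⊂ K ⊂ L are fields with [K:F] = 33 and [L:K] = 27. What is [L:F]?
[L:F] = 891

The tower law says that for any tower of field extensions F ⊂ K ⊂ L with finite degrees, [L:F] = [L:K] · [K:F]. Here this gives [L:F] = 27 · 33 = 891.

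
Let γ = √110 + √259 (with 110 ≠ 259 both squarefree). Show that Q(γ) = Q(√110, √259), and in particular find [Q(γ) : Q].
[Q(γ) : Q] = 4 (equivalently, Q(γ) = Q(√110, √259))

Obviously Q(γ) ⊆ Q(√110, √259), and [Q(√110, √259):Q] = 4 (since 110, 259 are distinct squarefree integers > 1 with 28490 not a perfect square). To show equality we compute the minimal polynomial of γ. From γ = √110 + √259: γ^2 = 110 + 2√(28490) + 259 = 369 + 2√(28490), so γ^2 - 369 = 2√(28490); squaring, (γ^2 - 369)^2 = 4·28490, i.e. γ^4 - 738γ^2 + 136161 - 113960 = 0, i.e. γ^4 - 738γ^2 + 22201 = 0. So γ is a root of x^4 - 738x^2 + 22201. This polynomial is irreducible over Q: it has no rational root (each ±√110 ± √259 is irrational), and any factorization into two quadratics over Q would force √(28490) ∈ Q (pairing opposite roots) or √110, √259 ∈ Q (other pairings), all impossible. Hence [Q(γ):Q] = 4 = [Q(√110, √259):Q], so Q(γ) = Q(√110, √259).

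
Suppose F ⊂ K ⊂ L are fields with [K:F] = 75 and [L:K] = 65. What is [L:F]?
[L:F] = 4875

The tower law says that for any tower of field extensions F ⊂ K ⊂ L with finite degrees, [L:F] = [L:K] · [K:F]. Here this gives [L:F] = 65 · 75 = 4875.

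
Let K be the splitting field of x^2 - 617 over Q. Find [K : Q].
[K : Q] = 2

f(x) = x^2 - 617 factors as (x - √617)(x + √617). The splitting field is K = Q(√617). Since 617 is squarefree and > 1, it is not a perfect square, so x^2 - 617 is irreducible over Q and [Q(√617) : Q] = 2. Hence [K : Q] = 2.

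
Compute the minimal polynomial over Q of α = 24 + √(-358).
m_α(x) = x^2 - 48x + 934

From α - 24 = √(-358), squaring gives (α - 24)^2 = -358, i.e. α^2 - 48α + 576 = -358, so α^2 - 48α + 934 = 0. The discriminant of x^2 - 48x + 934 is (-48)^2 - 4·(934) = 2304 - 3736 = -1432, and 4·(-358) is not a perfect square in Q since -358 is squarefree and ≠ 1. Hence x^2 - 48x + 934 is irreducible over Q and is the minimal polynomial of α.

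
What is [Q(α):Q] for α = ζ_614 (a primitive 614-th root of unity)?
[Q(α):Q] = 306

The minimal polynomial of ζ_614 over Q is the 614-th cyclotomic polynomial Φ_614(x), which is irreducible over Q and has degree φ(614) = 306. Hence [Q(α):Q] = φ(614) = 306.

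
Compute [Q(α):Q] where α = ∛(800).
[Q(α):Q] = 3

The minimal polynomial of α is x^3 - 800, irreducible over Q since 800 is not a perfect cube (so x^3 - 800 has no rational root). Hence [Q(α):Q] = deg(m_α) = 3.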